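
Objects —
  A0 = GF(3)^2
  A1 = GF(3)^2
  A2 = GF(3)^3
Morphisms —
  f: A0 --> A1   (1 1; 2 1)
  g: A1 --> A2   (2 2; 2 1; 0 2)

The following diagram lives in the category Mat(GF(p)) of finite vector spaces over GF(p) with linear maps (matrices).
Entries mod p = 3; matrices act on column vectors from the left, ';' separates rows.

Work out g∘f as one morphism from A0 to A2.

Answer: (0 1; 1 0; 1 2)

Derivation:
  e0=⟨1,0⟩ f-->⟨1,2⟩ g-->⟨0,1,1⟩
  e1=⟨0,1⟩ f-->⟨1,1⟩ g-->⟨1,0,2⟩
composite: (0 1; 1 0; 1 2)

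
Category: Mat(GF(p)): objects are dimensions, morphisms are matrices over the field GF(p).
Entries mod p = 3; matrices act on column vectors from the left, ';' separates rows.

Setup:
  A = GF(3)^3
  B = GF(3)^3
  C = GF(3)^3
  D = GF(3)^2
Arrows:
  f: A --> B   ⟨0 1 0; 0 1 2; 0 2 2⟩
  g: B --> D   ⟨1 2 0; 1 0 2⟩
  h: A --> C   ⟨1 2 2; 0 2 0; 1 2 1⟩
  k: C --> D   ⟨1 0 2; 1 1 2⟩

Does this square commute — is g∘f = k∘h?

Along f;g (path 1):
  e0=[1,0,0] f-->[0,0,0] g-->[0,0]
  e1=[0,1,0] f-->[1,1,2] g-->[0,2]
  e2=[0,0,1] f-->[0,2,2] g-->[1,1]
  ⟦path⟧₁ = ⟨0 0 1; 0 2 1⟩
Along h;k (path 2):
  e0=[1,0,0] h-->[1,0,1] k-->[0,0]
  e1=[0,1,0] h-->[2,2,2] k-->[0,2]
  e2=[0,0,1] h-->[2,0,1] k-->[1,1]
  ⟦path⟧₂ = ⟨0 0 1; 0 2 1⟩
Equal? same morphism ✓

Answer: COMMUTES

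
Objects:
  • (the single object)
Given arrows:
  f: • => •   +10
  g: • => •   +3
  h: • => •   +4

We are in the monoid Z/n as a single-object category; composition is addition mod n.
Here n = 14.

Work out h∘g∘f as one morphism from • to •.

Answer: +3

Derivation:
  0 +10≡10 +3≡13 +4≡3  (mod 14)
⟦path⟧: +3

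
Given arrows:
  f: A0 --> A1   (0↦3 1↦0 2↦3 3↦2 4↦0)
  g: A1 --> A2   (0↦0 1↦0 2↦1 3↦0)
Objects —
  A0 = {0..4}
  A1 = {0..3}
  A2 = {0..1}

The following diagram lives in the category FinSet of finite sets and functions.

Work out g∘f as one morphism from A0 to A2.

  0 f-->3 g-->0
  1 f-->0 g-->0
  2 f-->3 g-->0
  3 f-->2 g-->1
  4 f-->0 g-->0
composite: (0↦0 1↦0 2↦0 3↦1 4↦0)

Answer: (0↦0 1↦0 2↦0 3↦1 4↦0)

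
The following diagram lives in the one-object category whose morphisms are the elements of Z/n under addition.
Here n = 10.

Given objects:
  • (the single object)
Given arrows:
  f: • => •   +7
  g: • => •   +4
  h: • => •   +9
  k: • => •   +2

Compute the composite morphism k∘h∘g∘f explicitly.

Answer: +2

Work:
  0 +7≡7 +4≡1 +9≡0 +2≡2  (mod 10)
⟦path⟧: +2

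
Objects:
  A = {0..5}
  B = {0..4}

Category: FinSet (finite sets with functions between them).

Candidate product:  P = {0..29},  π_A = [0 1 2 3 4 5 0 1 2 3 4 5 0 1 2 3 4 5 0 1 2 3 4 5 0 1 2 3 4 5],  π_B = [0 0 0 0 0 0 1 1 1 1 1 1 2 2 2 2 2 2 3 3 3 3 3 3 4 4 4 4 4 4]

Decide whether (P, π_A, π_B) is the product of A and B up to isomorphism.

Answer: VALID PRODUCT

Derivation:
|A|·|B| = 6·5 = 30;  |P| = 30
Check the pairing map k ↦ (π_A(k), π_B(k)):
  0 ↦ (0,0)
  1 ↦ (1,0)
  2 ↦ (2,0)
  3 ↦ (3,0)
  4 ↦ (4,0)
  5 ↦ (5,0)
  6 ↦ (0,1)
  7 ↦ (1,1)
  8 ↦ (2,1)
  9 ↦ (3,1)
  10 ↦ (4,1)
  11 ↦ (5,1)
  12 ↦ (0,2)
  13 ↦ (1,2)
  14 ↦ (2,2)
  15 ↦ (3,2)
  16 ↦ (4,2)
  17 ↦ (5,2)
  18 ↦ (0,3)
  19 ↦ (1,3)
  20 ↦ (2,3)
  21 ↦ (3,3)
  22 ↦ (4,3)
  23 ↦ (5,3)
  24 ↦ (0,4)
  25 ↦ (1,4)
  26 ↦ (2,4)
  27 ↦ (3,4)
  28 ↦ (4,4)
  29 ↦ (5,4)
distinct pairs in image: 30 / 30 needed
  → bijection onto A×B; projections well-typed.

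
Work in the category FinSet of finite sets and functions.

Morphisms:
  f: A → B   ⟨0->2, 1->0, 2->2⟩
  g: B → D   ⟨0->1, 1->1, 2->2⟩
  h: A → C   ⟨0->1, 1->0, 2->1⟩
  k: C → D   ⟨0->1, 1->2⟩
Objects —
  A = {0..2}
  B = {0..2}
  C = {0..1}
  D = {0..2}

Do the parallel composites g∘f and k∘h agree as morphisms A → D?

Answer: COMMUTES

Trace:
Along f;g (path 1):
  0 f→2 g→2
  1 f→0 g→1
  2 f→2 g→2
  result₁ = ⟨0->2, 1->1, 2->2⟩
Along h;k (path 2):
  0 h→1 k→2
  1 h→0 k→1
  2 h→1 k→2
  result₂ = ⟨0->2, 1->1, 2->2⟩
Equal? YES — commutes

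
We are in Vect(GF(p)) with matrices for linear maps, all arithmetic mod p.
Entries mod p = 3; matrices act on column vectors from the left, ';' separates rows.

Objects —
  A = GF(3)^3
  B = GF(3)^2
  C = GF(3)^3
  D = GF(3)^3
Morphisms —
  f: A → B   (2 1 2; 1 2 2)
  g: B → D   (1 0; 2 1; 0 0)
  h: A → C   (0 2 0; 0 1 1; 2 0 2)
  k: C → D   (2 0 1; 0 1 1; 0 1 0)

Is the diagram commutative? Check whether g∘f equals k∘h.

1) trace f;g:
  e0=[1,0,0] f→[2,1] g→[2,2,0]
  e1=[0,1,0] f→[1,2] g→[1,1,0]
  e2=[0,0,1] f→[2,2] g→[2,0,0]
  composite₁ = (2 1 2; 2 1 0; 0 0 0)
2) trace h;k:
  e0=[1,0,0] h→[0,0,2] k→[2,2,0]
  e1=[0,1,0] h→[2,1,0] k→[1,1,1]
  e2=[0,0,1] h→[0,1,2] k→[2,0,1]
  composite₂ = (2 1 2; 2 1 0; 0 1 1)
Equal? NO — does not commute

Answer: DOES NOT COMMUTE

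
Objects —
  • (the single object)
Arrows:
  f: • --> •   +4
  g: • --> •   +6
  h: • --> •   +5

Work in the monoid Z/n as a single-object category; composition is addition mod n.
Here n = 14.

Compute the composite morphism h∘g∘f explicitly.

Answer: +1

Derivation:
  0 +4≡4 +6≡10 +5≡1  (mod 14)
⟦path⟧: +1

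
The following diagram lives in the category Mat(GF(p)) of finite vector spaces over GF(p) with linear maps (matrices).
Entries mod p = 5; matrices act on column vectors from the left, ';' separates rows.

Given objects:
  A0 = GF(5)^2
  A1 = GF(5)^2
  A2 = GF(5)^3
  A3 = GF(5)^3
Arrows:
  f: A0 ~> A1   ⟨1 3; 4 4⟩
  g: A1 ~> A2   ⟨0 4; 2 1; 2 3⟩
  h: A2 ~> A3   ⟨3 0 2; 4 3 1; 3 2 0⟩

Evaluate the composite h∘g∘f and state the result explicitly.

Answer: ⟨1 4; 1 2; 0 3⟩

Trace:
  e0=(1,0) f~>(1,4) g~>(1,1,4) h~>(1,1,0)
  e1=(0,1) f~>(3,4) g~>(1,0,3) h~>(4,2,3)
composite: ⟨1 4; 1 2; 0 3⟩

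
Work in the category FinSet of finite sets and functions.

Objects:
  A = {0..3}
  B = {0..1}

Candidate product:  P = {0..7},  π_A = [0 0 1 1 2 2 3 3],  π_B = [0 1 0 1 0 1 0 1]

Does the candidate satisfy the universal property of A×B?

|A|·|B| = 4·2 = 8;  |P| = 8
Check the pairing map k ↦ (π_A(k), π_B(k)):
  0 ↦ (0,0)
  1 ↦ (0,1)
  2 ↦ (1,0)
  3 ↦ (1,1)
  4 ↦ (2,0)
  5 ↦ (2,1)
  6 ↦ (3,0)
  7 ↦ (3,1)
distinct pairs in image: 8 / 8 needed
  → bijection onto A×B; projections well-typed.

Answer: VALID PRODUCT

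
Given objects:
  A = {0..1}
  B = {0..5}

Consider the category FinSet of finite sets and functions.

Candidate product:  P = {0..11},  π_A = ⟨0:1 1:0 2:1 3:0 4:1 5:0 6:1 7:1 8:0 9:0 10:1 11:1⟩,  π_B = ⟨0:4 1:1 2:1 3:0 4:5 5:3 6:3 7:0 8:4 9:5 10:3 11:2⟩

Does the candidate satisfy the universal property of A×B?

Answer: NOT A VALID PRODUCT — duplicate pair at indices 10,6

Work:
|A|·|B| = 2·6 = 12;  |P| = 12
Check the pairing map k ↦ (π_A(k), π_B(k)):
  0 : (1,4)
  1 : (0,1)
  2 : (1,1)
  3 : (0,0)
  4 : (1,5)
  5 : (0,3)
  6 : (1,3)
  7 : (1,0)
  8 : (0,4)
  9 : (0,5)
  10 : (1,3)  ✗ repeats pair of k=6
  11 : (1,2)
distinct pairs in image: 11 / 12 needed
  → (1,3) hit at k=6 and k=10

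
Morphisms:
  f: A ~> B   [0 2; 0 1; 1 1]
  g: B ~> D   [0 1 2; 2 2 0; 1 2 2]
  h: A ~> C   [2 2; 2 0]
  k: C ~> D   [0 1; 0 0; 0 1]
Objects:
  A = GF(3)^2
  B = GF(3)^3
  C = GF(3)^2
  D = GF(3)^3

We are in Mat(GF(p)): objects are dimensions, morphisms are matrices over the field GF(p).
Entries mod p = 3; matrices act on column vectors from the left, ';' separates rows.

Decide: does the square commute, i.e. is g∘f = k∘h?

Along f;g (path 1):
  e0=⟨1,0⟩ f~>⟨0,0,1⟩ g~>⟨2,0,2⟩
  e1=⟨0,1⟩ f~>⟨2,1,1⟩ g~>⟨0,0,0⟩
  ⟦path⟧₁ = [2 0; 0 0; 2 0]
Along h;k (path 2):
  e0=⟨1,0⟩ h~>⟨2,2⟩ k~>⟨2,0,2⟩
  e1=⟨0,1⟩ h~>⟨2,0⟩ k~>⟨0,0,0⟩
  ⟦path⟧₂ = [2 0; 0 0; 2 0]
Equal? equal; square commutes

Answer: COMMUTES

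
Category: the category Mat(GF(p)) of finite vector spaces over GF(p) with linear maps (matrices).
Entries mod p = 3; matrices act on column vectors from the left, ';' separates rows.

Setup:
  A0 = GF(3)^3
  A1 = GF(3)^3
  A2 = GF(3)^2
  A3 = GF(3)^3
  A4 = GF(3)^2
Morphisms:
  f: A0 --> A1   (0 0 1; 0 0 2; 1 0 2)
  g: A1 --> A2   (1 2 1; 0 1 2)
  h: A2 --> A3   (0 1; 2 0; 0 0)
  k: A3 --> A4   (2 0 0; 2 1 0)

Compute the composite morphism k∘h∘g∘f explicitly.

  e0=[1,0,0] f-->[0,0,1] g-->[1,2] h-->[2,2,0] k-->[1,0]
  e1=[0,1,0] f-->[0,0,0] g-->[0,0] h-->[0,0,0] k-->[0,0]
  e2=[0,0,1] f-->[1,2,2] g-->[1,0] h-->[0,2,0] k-->[0,2]
composite: (1 0 0; 0 0 2)

Answer: (1 0 0; 0 0 2)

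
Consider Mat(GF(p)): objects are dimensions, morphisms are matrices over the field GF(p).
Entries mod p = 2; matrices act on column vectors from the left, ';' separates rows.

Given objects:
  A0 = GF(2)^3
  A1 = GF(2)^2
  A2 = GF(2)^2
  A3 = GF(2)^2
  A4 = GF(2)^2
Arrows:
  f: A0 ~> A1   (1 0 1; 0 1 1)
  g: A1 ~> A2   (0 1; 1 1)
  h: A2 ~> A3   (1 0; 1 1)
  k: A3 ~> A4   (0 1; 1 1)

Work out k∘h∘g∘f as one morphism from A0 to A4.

Answer: (1 0 1; 1 1 0)

Work:
  e0=[1,0,0] f~>[1,0] g~>[0,1] h~>[0,1] k~>[1,1]
  e1=[0,1,0] f~>[0,1] g~>[1,1] h~>[1,0] k~>[0,1]
  e2=[0,0,1] f~>[1,1] g~>[1,0] h~>[1,1] k~>[1,0]
composite: (1 0 1; 1 1 0)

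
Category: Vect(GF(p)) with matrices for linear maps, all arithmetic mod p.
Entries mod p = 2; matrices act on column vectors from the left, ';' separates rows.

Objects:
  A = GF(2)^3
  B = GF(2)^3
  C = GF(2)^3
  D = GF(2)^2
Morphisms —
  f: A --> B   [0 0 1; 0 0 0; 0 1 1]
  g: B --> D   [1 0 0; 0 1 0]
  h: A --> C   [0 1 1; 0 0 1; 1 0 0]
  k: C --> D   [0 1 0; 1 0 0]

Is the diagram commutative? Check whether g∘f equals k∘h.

Path 1 = f;g:
  e0=[1,0,0] f-->[0,0,0] g-->[0,0]
  e1=[0,1,0] f-->[0,0,1] g-->[0,0]
  e2=[0,0,1] f-->[1,0,1] g-->[1,0]
  composite₁ = [0 0 1; 0 0 0]
Path 2 = h;k:
  e0=[1,0,0] h-->[0,0,1] k-->[0,0]
  e1=[0,1,0] h-->[1,0,0] k-->[0,1]
  e2=[0,0,1] h-->[1,1,0] k-->[1,1]
  composite₂ = [0 0 1; 0 1 1]
Equal? distinct morphisms ✗

Answer: DOES NOT COMMUTE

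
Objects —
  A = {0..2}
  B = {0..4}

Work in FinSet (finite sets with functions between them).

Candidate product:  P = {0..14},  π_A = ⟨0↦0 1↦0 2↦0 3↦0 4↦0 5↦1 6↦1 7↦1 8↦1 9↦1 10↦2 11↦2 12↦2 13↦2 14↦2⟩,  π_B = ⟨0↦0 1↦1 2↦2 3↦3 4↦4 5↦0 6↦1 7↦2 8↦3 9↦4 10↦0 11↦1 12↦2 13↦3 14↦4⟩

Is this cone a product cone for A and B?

Answer: VALID PRODUCT

Derivation:
|A|·|B| = 3·5 = 15;  |P| = 15
Check the pairing map k ↦ (π_A(k), π_B(k)):
  0 ↦ (0,0)
  1 ↦ (0,1)
  2 ↦ (0,2)
  3 ↦ (0,3)
  4 ↦ (0,4)
  5 ↦ (1,0)
  6 ↦ (1,1)
  7 ↦ (1,2)
  8 ↦ (1,3)
  9 ↦ (1,4)
  10 ↦ (2,0)
  11 ↦ (2,1)
  12 ↦ (2,2)
  13 ↦ (2,3)
  14 ↦ (2,4)
distinct pairs in image: 15 / 15 needed
  → bijection onto A×B; projections well-typed.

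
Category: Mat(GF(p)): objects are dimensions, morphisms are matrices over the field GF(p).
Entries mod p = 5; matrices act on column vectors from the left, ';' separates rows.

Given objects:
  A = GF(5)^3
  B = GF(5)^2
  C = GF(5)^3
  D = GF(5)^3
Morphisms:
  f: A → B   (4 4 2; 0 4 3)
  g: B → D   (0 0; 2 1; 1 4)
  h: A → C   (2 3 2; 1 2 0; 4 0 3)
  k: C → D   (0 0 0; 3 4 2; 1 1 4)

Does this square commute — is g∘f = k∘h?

Along f;g (path 1):
  e0=(1,0,0) f→(4,0) g→(0,3,4)
  e1=(0,1,0) f→(4,4) g→(0,2,0)
  e2=(0,0,1) f→(2,3) g→(0,2,4)
  ⟦path⟧₁ = (0 0 0; 3 2 2; 4 0 4)
Along h;k (path 2):
  e0=(1,0,0) h→(2,1,4) k→(0,3,4)
  e1=(0,1,0) h→(3,2,0) k→(0,2,0)
  e2=(0,0,1) h→(2,0,3) k→(0,2,4)
  ⟦path⟧₂ = (0 0 0; 3 2 2; 4 0 4)
Equal? YES — commutes

Answer: COMMUTES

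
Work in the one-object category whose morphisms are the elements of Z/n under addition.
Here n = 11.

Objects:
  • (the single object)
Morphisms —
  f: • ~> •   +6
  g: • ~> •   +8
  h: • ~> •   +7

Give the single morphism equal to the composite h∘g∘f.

Answer: +10

Trace:
  0 +6≡6 +8≡3 +7≡10  (mod 11)
result: +10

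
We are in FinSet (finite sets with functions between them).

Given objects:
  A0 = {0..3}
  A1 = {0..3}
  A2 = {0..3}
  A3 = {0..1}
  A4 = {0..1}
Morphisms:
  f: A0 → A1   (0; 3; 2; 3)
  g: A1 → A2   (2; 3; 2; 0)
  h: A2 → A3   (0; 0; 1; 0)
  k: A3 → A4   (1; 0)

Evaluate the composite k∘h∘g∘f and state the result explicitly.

  0 f→0 g→2 h→1 k→0
  1 f→3 g→0 h→0 k→1
  2 f→2 g→2 h→1 k→0
  3 f→3 g→0 h→0 k→1
composite: (0; 1; 0; 1)

Answer: (0; 1; 0; 1)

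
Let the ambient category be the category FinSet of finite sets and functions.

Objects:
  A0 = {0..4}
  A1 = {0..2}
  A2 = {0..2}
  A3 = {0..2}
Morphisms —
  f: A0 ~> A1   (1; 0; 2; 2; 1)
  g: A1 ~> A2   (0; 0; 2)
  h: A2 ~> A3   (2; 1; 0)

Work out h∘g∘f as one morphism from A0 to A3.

  0 f~>1 g~>0 h~>2
  1 f~>0 g~>0 h~>2
  2 f~>2 g~>2 h~>0
  3 f~>2 g~>2 h~>0
  4 f~>1 g~>0 h~>2
⟦path⟧: (2; 2; 0; 0; 2)

Answer: (2; 2; 0; 0; 2)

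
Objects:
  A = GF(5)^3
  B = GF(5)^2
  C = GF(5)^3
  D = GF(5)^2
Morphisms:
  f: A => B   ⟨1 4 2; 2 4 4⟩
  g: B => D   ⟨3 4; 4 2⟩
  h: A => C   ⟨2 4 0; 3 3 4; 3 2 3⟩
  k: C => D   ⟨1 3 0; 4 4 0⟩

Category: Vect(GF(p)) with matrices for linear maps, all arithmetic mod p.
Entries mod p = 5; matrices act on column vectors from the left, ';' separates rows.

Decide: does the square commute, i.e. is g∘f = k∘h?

Answer: DOES NOT COMMUTE

Derivation:
1) trace f;g:
  e0=[1,0,0] f=>[1,2] g=>[1,3]
  e1=[0,1,0] f=>[4,4] g=>[3,4]
  e2=[0,0,1] f=>[2,4] g=>[2,1]
  result₁ = ⟨1 3 2; 3 4 1⟩
2) trace h;k:
  e0=[1,0,0] h=>[2,3,3] k=>[1,0]
  e1=[0,1,0] h=>[4,3,2] k=>[3,3]
  e2=[0,0,1] h=>[0,4,3] k=>[2,1]
  result₂ = ⟨1 3 2; 0 3 1⟩
Equal? differ; not commutative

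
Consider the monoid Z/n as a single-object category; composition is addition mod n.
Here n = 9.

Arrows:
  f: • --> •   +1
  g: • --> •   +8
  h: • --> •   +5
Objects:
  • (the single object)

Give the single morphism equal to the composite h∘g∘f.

Answer: +5

Work:
  0 +1≡1 +8≡0 +5≡5  (mod 9)
⟦path⟧: +5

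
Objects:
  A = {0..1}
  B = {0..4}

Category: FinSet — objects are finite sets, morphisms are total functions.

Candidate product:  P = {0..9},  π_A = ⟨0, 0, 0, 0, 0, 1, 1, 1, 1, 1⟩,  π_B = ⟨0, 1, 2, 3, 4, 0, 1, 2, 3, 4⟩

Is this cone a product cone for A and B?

|A|·|B| = 2·5 = 10;  |P| = 10
Check the pairing map k ↦ (π_A(k), π_B(k)):
  0 : (0,0)
  1 : (0,1)
  2 : (0,2)
  3 : (0,3)
  4 : (0,4)
  5 : (1,0)
  6 : (1,1)
  7 : (1,2)
  8 : (1,3)
  9 : (1,4)
distinct pairs in image: 10 / 10 needed
  → bijection onto A×B; projections well-typed.

Answer: VALID PRODUCT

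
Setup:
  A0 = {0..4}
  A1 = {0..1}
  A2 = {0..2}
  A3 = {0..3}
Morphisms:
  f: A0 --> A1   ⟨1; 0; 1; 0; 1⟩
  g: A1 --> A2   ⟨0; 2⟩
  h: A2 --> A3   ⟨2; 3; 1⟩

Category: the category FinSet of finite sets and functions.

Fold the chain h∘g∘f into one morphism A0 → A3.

Answer: ⟨1; 2; 1; 2; 1⟩

Work:
  0 f-->1 g-->2 h-->1
  1 f-->0 g-->0 h-->2
  2 f-->1 g-->2 h-->1
  3 f-->0 g-->0 h-->2
  4 f-->1 g-->2 h-->1
⟦path⟧: ⟨1; 2; 1; 2; 1⟩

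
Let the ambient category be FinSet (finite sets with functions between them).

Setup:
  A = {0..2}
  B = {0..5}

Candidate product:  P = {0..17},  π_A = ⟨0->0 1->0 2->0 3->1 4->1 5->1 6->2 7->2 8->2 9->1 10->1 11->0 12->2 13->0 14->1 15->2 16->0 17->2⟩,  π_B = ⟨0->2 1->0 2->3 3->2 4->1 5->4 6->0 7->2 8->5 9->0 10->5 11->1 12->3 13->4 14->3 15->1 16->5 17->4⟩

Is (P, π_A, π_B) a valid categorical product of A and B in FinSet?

Answer: VALID PRODUCT

Work:
|A|·|B| = 3·6 = 18;  |P| = 18
Check the pairing map k ↦ (π_A(k), π_B(k)):
  0 -> (0,2)
  1 -> (0,0)
  2 -> (0,3)
  3 -> (1,2)
  4 -> (1,1)
  5 -> (1,4)
  6 -> (2,0)
  7 -> (2,2)
  8 -> (2,5)
  9 -> (1,0)
  10 -> (1,5)
  11 -> (0,1)
  12 -> (2,3)
  13 -> (0,4)
  14 -> (1,3)
  15 -> (2,1)
  16 -> (0,5)
  17 -> (2,4)
distinct pairs in image: 18 / 18 needed
  → bijection onto A×B; projections well-typed.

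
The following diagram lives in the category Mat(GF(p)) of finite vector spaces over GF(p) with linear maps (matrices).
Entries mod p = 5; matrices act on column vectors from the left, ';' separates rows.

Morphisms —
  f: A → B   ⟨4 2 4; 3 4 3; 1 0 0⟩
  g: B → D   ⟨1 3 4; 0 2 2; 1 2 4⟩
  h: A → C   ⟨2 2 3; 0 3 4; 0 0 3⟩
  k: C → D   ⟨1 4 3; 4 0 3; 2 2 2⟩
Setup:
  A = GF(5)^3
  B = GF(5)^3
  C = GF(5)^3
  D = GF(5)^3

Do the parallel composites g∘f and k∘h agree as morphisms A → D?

Answer: COMMUTES

Work:
Path 1 = f;g:
  e0=(1,0,0) f→(4,3,1) g→(2,3,4)
  e1=(0,1,0) f→(2,4,0) g→(4,3,0)
  e2=(0,0,1) f→(4,3,0) g→(3,1,0)
  result₁ = ⟨2 4 3; 3 3 1; 4 0 0⟩
Path 2 = h;k:
  e0=(1,0,0) h→(2,0,0) k→(2,3,4)
  e1=(0,1,0) h→(2,3,0) k→(4,3,0)
  e2=(0,0,1) h→(3,4,3) k→(3,1,0)
  result₂ = ⟨2 4 3; 3 3 1; 4 0 0⟩
Equal? same morphism ✓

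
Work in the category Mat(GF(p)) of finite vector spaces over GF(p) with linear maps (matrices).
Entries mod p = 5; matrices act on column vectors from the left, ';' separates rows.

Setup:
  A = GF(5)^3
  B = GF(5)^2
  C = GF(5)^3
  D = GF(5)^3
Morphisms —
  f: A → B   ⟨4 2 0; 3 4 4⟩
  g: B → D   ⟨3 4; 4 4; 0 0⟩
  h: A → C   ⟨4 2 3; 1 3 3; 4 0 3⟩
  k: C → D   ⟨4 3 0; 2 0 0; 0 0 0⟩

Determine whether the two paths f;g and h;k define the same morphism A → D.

Answer: COMMUTES

Work:
1) trace f;g:
  e0=(1,0,0) f→(4,3) g→(4,3,0)
  e1=(0,1,0) f→(2,4) g→(2,4,0)
  e2=(0,0,1) f→(0,4) g→(1,1,0)
  composite₁ = ⟨4 2 1; 3 4 1; 0 0 0⟩
2) trace h;k:
  e0=(1,0,0) h→(4,1,4) k→(4,3,0)
  e1=(0,1,0) h→(2,3,0) k→(2,4,0)
  e2=(0,0,1) h→(3,3,3) k→(1,1,0)
  composite₂ = ⟨4 2 1; 3 4 1; 0 0 0⟩
Equal? YES — commutes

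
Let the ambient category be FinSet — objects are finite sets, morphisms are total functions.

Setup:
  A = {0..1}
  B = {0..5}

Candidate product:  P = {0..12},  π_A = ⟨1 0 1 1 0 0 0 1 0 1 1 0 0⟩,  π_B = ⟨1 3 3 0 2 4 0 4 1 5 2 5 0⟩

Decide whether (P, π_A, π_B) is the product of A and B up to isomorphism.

|A|·|B| = 2·6 = 12;  |P| = 13
  → cardinalities differ; no bijection possible.

Answer: NOT A VALID PRODUCT — |P|=13 ≠ |A|·|B|=12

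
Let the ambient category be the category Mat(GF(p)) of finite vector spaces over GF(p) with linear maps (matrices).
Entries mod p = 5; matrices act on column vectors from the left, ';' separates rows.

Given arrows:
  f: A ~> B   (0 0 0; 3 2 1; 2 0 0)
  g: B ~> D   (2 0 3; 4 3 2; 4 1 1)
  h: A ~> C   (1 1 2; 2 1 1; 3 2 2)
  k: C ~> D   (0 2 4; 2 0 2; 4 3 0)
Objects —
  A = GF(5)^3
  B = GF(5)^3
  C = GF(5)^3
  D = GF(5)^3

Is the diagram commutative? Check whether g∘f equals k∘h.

Path 1 = f;g:
  e0=[1,0,0] f~>[0,3,2] g~>[1,3,0]
  e1=[0,1,0] f~>[0,2,0] g~>[0,1,2]
  e2=[0,0,1] f~>[0,1,0] g~>[0,3,1]
  ⟦path⟧₁ = (1 0 0; 3 1 3; 0 2 1)
Path 2 = h;k:
  e0=[1,0,0] h~>[1,2,3] k~>[1,3,0]
  e1=[0,1,0] h~>[1,1,2] k~>[0,1,2]
  e2=[0,0,1] h~>[2,1,2] k~>[0,3,1]
  ⟦path⟧₂ = (1 0 0; 3 1 3; 0 2 1)
Equal? same morphism ✓

Answer: COMMUTES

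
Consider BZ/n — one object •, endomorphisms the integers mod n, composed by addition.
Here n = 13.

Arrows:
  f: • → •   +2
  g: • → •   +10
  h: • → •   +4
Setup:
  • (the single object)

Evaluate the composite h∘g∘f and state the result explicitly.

  0 +2≡2 +10≡12 +4≡3  (mod 13)
result: +3

Answer: +3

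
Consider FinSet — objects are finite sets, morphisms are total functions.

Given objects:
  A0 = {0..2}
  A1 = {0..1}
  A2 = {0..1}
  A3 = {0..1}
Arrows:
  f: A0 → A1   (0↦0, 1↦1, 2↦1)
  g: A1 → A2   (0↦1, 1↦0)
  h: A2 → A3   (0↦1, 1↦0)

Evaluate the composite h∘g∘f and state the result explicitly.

  0 f→0 g→1 h→0
  1 f→1 g→0 h→1
  2 f→1 g→0 h→1
⟦path⟧: (0↦0, 1↦1, 2↦1)

Answer: (0↦0, 1↦1, 2↦1)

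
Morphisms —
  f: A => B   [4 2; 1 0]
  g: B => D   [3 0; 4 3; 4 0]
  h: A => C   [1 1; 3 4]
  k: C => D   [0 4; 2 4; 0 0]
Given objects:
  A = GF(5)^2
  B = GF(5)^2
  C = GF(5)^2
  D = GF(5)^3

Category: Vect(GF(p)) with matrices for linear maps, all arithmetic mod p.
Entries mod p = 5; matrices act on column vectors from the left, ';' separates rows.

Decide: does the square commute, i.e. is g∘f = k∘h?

Answer: DOES NOT COMMUTE

Trace:
Along f;g (path 1):
  e0=⟨1,0⟩ f=>⟨4,1⟩ g=>⟨2,4,1⟩
  e1=⟨0,1⟩ f=>⟨2,0⟩ g=>⟨1,3,3⟩
  ⟦path⟧₁ = [2 1; 4 3; 1 3]
Along h;k (path 2):
  e0=⟨1,0⟩ h=>⟨1,3⟩ k=>⟨2,4,0⟩
  e1=⟨0,1⟩ h=>⟨1,4⟩ k=>⟨1,3,0⟩
  ⟦path⟧₂ = [2 1; 4 3; 0 0]
Equal? NO — does not commute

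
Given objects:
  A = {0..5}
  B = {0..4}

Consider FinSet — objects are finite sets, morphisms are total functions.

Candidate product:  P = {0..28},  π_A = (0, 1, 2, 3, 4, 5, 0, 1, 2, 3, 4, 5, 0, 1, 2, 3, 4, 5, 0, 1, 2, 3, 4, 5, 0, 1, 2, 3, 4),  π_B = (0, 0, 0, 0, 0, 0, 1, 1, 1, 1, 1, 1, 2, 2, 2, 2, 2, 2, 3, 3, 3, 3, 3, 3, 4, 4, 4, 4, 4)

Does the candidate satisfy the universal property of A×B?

Answer: NOT A VALID PRODUCT — |P|=29 ≠ |A|·|B|=30

Derivation:
|A|·|B| = 6·5 = 30;  |P| = 29
  → cardinalities differ; no bijection possible.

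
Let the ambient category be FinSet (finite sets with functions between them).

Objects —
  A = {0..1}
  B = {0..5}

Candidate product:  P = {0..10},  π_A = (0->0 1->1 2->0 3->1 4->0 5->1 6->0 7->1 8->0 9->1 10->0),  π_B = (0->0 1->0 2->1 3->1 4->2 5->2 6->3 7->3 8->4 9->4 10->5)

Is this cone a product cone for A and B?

Answer: NOT A VALID PRODUCT — |P|=11 ≠ |A|·|B|=12

Work:
|A|·|B| = 2·6 = 12;  |P| = 11
  → cardinalities differ; no bijection possible.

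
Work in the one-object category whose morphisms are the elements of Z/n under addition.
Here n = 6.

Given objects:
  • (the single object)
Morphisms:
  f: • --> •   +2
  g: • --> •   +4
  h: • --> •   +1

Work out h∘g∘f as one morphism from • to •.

  0 +2≡2 +4≡0 +1≡1  (mod 6)
⟦path⟧: +1

Answer: +1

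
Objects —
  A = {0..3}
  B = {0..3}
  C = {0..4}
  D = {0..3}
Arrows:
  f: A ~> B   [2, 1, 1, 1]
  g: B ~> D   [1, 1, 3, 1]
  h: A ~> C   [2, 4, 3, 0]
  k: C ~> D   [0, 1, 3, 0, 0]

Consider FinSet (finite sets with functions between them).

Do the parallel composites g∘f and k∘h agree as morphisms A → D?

Answer: DOES NOT COMMUTE

Trace:
Path 1 = f;g:
  0 f~>2 g~>3
  1 f~>1 g~>1
  2 f~>1 g~>1
  3 f~>1 g~>1
  result₁ = [3, 1, 1, 1]
Path 2 = h;k:
  0 h~>2 k~>3
  1 h~>4 k~>0
  2 h~>3 k~>0
  3 h~>0 k~>0
  result₂ = [3, 0, 0, 0]
Equal? NO — does not commute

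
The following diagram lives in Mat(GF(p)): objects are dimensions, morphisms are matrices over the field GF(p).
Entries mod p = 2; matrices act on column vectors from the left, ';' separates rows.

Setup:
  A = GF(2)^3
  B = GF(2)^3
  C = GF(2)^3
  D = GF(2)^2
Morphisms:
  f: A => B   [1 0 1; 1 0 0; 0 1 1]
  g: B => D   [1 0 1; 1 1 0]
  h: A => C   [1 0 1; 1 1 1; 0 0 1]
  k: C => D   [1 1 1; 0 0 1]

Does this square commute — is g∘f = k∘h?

Path 1 = f;g:
  e0=[1,0,0] f=>[1,1,0] g=>[1,0]
  e1=[0,1,0] f=>[0,0,1] g=>[1,0]
  e2=[0,0,1] f=>[1,0,1] g=>[0,1]
  ⟦path⟧₁ = [1 1 0; 0 0 1]
Path 2 = h;k:
  e0=[1,0,0] h=>[1,1,0] k=>[0,0]
  e1=[0,1,0] h=>[0,1,0] k=>[1,0]
  e2=[0,0,1] h=>[1,1,1] k=>[1,1]
  ⟦path⟧₂ = [0 1 1; 0 0 1]
Equal? NO — does not commute

Answer: DOES NOT COMMUTE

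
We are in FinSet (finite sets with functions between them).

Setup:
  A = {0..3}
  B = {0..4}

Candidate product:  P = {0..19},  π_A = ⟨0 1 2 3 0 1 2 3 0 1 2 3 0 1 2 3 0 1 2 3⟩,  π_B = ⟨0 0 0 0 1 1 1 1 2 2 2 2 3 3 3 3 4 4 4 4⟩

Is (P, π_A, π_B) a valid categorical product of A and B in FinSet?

|A|·|B| = 4·5 = 20;  |P| = 20
Check the pairing map k ↦ (π_A(k), π_B(k)):
  0 -> (0,0)
  1 -> (1,0)
  2 -> (2,0)
  3 -> (3,0)
  4 -> (0,1)
  5 -> (1,1)
  6 -> (2,1)
  7 -> (3,1)
  8 -> (0,2)
  9 -> (1,2)
  10 -> (2,2)
  11 -> (3,2)
  12 -> (0,3)
  13 -> (1,3)
  14 -> (2,3)
  15 -> (3,3)
  16 -> (0,4)
  17 -> (1,4)
  18 -> (2,4)
  19 -> (3,4)
distinct pairs in image: 20 / 20 needed
  → bijection onto A×B; projections well-typed.

Answer: VALID PRODUCT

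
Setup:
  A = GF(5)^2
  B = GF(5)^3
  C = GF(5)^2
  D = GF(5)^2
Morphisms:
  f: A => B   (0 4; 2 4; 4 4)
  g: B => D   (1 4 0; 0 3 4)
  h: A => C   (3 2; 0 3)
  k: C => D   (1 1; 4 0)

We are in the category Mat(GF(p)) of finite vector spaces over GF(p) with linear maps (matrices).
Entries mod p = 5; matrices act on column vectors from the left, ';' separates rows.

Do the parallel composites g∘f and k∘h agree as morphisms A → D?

Answer: COMMUTES

Derivation:
1) trace f;g:
  e0=[1,0] f=>[0,2,4] g=>[3,2]
  e1=[0,1] f=>[4,4,4] g=>[0,3]
  ⟦path⟧₁ = (3 0; 2 3)
2) trace h;k:
  e0=[1,0] h=>[3,0] k=>[3,2]
  e1=[0,1] h=>[2,3] k=>[0,3]
  ⟦path⟧₂ = (3 0; 2 3)
Equal? YES — commutes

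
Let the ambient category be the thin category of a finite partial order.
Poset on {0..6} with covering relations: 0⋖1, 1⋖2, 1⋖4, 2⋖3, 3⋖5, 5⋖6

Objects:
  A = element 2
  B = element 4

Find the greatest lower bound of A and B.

Answer: A∧B = 1

Work:
Common predecessors of 2,4: {0,1}
  0 ⊑ 1
  1 ⊑ 1
glb = 1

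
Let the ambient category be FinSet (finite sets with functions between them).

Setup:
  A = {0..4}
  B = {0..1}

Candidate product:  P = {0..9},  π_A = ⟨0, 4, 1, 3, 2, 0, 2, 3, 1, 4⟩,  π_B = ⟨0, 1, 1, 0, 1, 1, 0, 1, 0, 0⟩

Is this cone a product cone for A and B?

Answer: VALID PRODUCT

Work:
|A|·|B| = 5·2 = 10;  |P| = 10
Check the pairing map k ↦ (π_A(k), π_B(k)):
  0 -> (0,0)
  1 -> (4,1)
  2 -> (1,1)
  3 -> (3,0)
  4 -> (2,1)
  5 -> (0,1)
  6 -> (2,0)
  7 -> (3,1)
  8 -> (1,0)
  9 -> (4,0)
distinct pairs in image: 10 / 10 needed
  → bijection onto A×B; projections well-typed.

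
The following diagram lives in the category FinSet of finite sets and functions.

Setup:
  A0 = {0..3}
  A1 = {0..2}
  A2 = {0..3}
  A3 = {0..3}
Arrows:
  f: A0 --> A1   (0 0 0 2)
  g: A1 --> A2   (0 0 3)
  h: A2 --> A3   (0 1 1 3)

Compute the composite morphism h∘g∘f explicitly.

  0 f-->0 g-->0 h-->0
  1 f-->0 g-->0 h-->0
  2 f-->0 g-->0 h-->0
  3 f-->2 g-->3 h-->3
composite: (0 0 0 3)

Answer: (0 0 0 3)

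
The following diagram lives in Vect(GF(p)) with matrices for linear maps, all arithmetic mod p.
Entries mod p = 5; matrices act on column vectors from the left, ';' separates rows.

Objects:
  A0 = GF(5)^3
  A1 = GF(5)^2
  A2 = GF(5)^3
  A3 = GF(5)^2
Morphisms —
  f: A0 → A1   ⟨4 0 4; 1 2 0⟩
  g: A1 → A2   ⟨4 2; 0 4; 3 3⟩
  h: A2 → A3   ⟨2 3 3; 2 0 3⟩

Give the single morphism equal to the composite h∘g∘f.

Answer: ⟨3 0 3; 1 1 3⟩

Derivation:
  e0=⟨1,0,0⟩ f→⟨4,1⟩ g→⟨3,4,0⟩ h→⟨3,1⟩
  e1=⟨0,1,0⟩ f→⟨0,2⟩ g→⟨4,3,1⟩ h→⟨0,1⟩
  e2=⟨0,0,1⟩ f→⟨4,0⟩ g→⟨1,0,2⟩ h→⟨3,3⟩
⟦path⟧: ⟨3 0 3; 1 1 3⟩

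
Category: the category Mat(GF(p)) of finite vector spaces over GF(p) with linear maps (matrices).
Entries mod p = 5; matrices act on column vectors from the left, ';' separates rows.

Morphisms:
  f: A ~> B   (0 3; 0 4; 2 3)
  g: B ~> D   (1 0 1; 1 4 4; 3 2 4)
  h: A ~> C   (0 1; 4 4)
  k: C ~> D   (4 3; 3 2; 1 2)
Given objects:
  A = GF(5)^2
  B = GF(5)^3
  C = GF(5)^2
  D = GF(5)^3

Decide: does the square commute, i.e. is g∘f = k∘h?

Answer: COMMUTES

Derivation:
Path 1 = f;g:
  e0=(1,0) f~>(0,0,2) g~>(2,3,3)
  e1=(0,1) f~>(3,4,3) g~>(1,1,4)
  ⟦path⟧₁ = (2 1; 3 1; 3 4)
Path 2 = h;k:
  e0=(1,0) h~>(0,4) k~>(2,3,3)
  e1=(0,1) h~>(1,4) k~>(1,1,4)
  ⟦path⟧₂ = (2 1; 3 1; 3 4)
Equal? YES — commutes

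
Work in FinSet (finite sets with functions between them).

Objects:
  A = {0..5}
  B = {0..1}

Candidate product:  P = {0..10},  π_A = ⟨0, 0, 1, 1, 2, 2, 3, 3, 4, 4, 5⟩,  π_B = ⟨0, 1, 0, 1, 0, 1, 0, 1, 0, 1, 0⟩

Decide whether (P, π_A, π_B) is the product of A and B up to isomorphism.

Answer: NOT A VALID PRODUCT — |P|=11 ≠ |A|·|B|=12

Trace:
|A|·|B| = 6·2 = 12;  |P| = 11
  → cardinalities differ; no bijection possible.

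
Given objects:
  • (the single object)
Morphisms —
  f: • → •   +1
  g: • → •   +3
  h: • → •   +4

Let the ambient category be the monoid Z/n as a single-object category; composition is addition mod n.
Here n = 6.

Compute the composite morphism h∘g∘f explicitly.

Answer: +2

Work:
  0 +1≡1 +3≡4 +4≡2  (mod 6)
⟦path⟧: +2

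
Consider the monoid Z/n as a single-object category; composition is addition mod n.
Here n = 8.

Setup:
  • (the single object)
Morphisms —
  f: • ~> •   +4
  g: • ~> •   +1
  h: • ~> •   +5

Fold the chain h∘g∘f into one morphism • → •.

  0 +4≡4 +1≡5 +5≡2  (mod 8)
composite: +2

Answer: +2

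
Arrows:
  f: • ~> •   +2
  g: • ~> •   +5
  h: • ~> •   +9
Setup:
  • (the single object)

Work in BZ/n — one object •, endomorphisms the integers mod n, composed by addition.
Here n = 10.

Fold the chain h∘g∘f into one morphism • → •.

Answer: +6

Work:
  0 +2≡2 +5≡7 +9≡6  (mod 10)
⟦path⟧: +6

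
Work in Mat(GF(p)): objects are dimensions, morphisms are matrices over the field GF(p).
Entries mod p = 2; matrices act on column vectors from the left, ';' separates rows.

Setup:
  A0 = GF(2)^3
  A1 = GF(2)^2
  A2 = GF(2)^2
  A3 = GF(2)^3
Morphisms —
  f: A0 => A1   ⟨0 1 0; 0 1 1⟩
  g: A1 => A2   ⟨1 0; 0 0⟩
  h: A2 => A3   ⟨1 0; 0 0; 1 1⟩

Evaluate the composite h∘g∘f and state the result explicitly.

Answer: ⟨0 1 0; 0 0 0; 0 1 0⟩

Trace:
  e0=(1,0,0) f=>(0,0) g=>(0,0) h=>(0,0,0)
  e1=(0,1,0) f=>(1,1) g=>(1,0) h=>(1,0,1)
  e2=(0,0,1) f=>(0,1) g=>(0,0) h=>(0,0,0)
composite: ⟨0 1 0; 0 0 0; 0 1 0⟩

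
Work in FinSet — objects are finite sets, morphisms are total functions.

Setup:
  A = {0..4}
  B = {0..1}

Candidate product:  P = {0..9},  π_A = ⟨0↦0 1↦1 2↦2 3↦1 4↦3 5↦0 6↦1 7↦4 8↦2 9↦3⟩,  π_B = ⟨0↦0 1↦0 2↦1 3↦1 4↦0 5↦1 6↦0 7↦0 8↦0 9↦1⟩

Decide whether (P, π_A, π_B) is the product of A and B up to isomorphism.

|A|·|B| = 5·2 = 10;  |P| = 10
Check the pairing map k ↦ (π_A(k), π_B(k)):
  0 ↦ (0,0)
  1 ↦ (1,0)
  2 ↦ (2,1)
  3 ↦ (1,1)
  4 ↦ (3,0)
  5 ↦ (0,1)
  6 ↦ (1,0)  ✗ repeats pair of k=1
  7 ↦ (4,0)
  8 ↦ (2,0)
  9 ↦ (3,1)
distinct pairs in image: 9 / 10 needed
  → (1,0) hit at k=1 and k=6

Answer: NOT A VALID PRODUCT — duplicate pair at indices 6,1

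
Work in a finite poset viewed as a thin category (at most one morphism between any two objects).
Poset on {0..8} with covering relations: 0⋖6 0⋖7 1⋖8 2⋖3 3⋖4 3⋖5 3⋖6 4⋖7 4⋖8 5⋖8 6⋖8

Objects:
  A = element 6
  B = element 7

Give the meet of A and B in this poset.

Answer: NO MEET EXISTS

Derivation:
Lower bounds of A=6 and B=7: {0,2,3}
  maximal lower bounds 0 and 3 are incomparable: neither 0<=3 nor 3<=0
→ no greatest lower bound exists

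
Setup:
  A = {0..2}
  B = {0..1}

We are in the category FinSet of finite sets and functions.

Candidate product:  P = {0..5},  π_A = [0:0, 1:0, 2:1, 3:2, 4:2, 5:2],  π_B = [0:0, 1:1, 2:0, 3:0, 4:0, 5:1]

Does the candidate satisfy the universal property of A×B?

Answer: NOT A VALID PRODUCT — duplicate pair at indices 4,3

Derivation:
|A|·|B| = 3·2 = 6;  |P| = 6
Check the pairing map k ↦ (π_A(k), π_B(k)):
  0 : (0,0)
  1 : (0,1)
  2 : (1,0)
  3 : (2,0)
  4 : (2,0)  ✗ repeats pair of k=3
  5 : (2,1)
distinct pairs in image: 5 / 6 needed
  → (2,0) hit at k=3 and k=4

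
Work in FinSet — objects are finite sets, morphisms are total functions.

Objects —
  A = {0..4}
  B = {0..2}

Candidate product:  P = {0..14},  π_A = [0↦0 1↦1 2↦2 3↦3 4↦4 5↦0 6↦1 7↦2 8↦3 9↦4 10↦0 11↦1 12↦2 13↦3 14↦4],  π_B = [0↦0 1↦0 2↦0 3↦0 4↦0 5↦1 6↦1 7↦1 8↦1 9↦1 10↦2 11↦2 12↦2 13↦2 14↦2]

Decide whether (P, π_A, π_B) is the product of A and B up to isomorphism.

|A|·|B| = 5·3 = 15;  |P| = 15
Check the pairing map k ↦ (π_A(k), π_B(k)):
  0 ↦ (0,0)
  1 ↦ (1,0)
  2 ↦ (2,0)
  3 ↦ (3,0)
  4 ↦ (4,0)
  5 ↦ (0,1)
  6 ↦ (1,1)
  7 ↦ (2,1)
  8 ↦ (3,1)
  9 ↦ (4,1)
  10 ↦ (0,2)
  11 ↦ (1,2)
  12 ↦ (2,2)
  13 ↦ (3,2)
  14 ↦ (4,2)
distinct pairs in image: 15 / 15 needed
  → bijection onto A×B; projections well-typed.

Answer: VALID PRODUCT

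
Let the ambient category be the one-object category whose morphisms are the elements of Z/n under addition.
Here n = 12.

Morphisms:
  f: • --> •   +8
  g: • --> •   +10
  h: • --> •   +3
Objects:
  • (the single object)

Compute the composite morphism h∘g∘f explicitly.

Answer: +9

Trace:
  0 +8≡8 +10≡6 +3≡9  (mod 12)
composite: +9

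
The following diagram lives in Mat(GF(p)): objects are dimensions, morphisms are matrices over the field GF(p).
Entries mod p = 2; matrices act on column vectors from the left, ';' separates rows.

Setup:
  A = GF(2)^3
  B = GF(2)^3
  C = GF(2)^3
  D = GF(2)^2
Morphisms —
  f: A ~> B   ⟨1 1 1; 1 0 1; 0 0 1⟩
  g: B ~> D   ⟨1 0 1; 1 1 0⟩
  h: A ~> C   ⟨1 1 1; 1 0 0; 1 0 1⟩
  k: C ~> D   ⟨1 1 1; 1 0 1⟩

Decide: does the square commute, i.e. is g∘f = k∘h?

Answer: COMMUTES

Trace:
Path 1 = f;g:
  e0=[1,0,0] f~>[1,1,0] g~>[1,0]
  e1=[0,1,0] f~>[1,0,0] g~>[1,1]
  e2=[0,0,1] f~>[1,1,1] g~>[0,0]
  composite₁ = ⟨1 1 0; 0 1 0⟩
Path 2 = h;k:
  e0=[1,0,0] h~>[1,1,1] k~>[1,0]
  e1=[0,1,0] h~>[1,0,0] k~>[1,1]
  e2=[0,0,1] h~>[1,0,1] k~>[0,0]
  composite₂ = ⟨1 1 0; 0 1 0⟩
Equal? equal; square commutes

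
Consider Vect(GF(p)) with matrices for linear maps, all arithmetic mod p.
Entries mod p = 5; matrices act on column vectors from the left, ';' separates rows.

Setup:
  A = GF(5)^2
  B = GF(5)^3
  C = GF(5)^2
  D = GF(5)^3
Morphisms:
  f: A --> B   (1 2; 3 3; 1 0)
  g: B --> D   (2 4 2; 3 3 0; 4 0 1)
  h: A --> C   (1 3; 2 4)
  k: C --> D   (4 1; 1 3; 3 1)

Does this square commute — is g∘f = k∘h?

Path 1 = f;g:
  e0=[1,0] f-->[1,3,1] g-->[1,2,0]
  e1=[0,1] f-->[2,3,0] g-->[1,0,3]
  result₁ = (1 1; 2 0; 0 3)
Path 2 = h;k:
  e0=[1,0] h-->[1,2] k-->[1,2,0]
  e1=[0,1] h-->[3,4] k-->[1,0,3]
  result₂ = (1 1; 2 0; 0 3)
Equal? equal; square commutes

Answer: COMMUTES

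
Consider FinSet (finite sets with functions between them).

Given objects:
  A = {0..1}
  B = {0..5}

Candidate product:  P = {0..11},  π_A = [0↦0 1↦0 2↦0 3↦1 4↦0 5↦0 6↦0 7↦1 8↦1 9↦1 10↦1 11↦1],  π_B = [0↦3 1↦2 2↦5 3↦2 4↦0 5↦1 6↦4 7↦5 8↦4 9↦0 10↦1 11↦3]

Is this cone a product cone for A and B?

|A|·|B| = 2·6 = 12;  |P| = 12
Check the pairing map k ↦ (π_A(k), π_B(k)):
  0 ↦ (0,3)
  1 ↦ (0,2)
  2 ↦ (0,5)
  3 ↦ (1,2)
  4 ↦ (0,0)
  5 ↦ (0,1)
  6 ↦ (0,4)
  7 ↦ (1,5)
  8 ↦ (1,4)
  9 ↦ (1,0)
  10 ↦ (1,1)
  11 ↦ (1,3)
distinct pairs in image: 12 / 12 needed
  → bijection onto A×B; projections well-typed.

Answer: VALID PRODUCT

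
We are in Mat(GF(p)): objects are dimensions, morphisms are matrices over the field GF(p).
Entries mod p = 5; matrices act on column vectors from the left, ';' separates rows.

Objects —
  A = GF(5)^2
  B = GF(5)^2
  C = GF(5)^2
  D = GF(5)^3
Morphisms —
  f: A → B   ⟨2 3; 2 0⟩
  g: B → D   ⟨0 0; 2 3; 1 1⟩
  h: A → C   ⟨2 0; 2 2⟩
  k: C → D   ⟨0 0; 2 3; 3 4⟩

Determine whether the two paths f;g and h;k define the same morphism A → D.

Path 1 = f;g:
  e0=⟨1,0⟩ f→⟨2,2⟩ g→⟨0,0,4⟩
  e1=⟨0,1⟩ f→⟨3,0⟩ g→⟨0,1,3⟩
  ⟦path⟧₁ = ⟨0 0; 0 1; 4 3⟩
Path 2 = h;k:
  e0=⟨1,0⟩ h→⟨2,2⟩ k→⟨0,0,4⟩
  e1=⟨0,1⟩ h→⟨0,2⟩ k→⟨0,1,3⟩
  ⟦path⟧₂ = ⟨0 0; 0 1; 4 3⟩
Equal? same morphism ✓

Answer: COMMUTES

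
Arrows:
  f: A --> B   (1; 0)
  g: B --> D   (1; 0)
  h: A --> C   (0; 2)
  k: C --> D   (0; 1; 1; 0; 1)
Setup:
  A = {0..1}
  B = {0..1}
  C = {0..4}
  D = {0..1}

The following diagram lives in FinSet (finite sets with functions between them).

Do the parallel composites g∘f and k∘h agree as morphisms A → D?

Answer: COMMUTES

Work:
1) trace f;g:
  0 f-->1 g-->0
  1 f-->0 g-->1
  result₁ = (0; 1)
2) trace h;k:
  0 h-->0 k-->0
  1 h-->2 k-->1
  result₂ = (0; 1)
Equal? equal; square commutes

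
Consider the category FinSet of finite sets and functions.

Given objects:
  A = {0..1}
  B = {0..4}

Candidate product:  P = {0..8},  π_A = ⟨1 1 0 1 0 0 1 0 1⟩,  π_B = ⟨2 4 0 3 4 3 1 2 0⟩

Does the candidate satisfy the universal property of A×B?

|A|·|B| = 2·5 = 10;  |P| = 9
  → cardinalities differ; no bijection possible.

Answer: NOT A VALID PRODUCT — |P|=9 ≠ |A|·|B|=10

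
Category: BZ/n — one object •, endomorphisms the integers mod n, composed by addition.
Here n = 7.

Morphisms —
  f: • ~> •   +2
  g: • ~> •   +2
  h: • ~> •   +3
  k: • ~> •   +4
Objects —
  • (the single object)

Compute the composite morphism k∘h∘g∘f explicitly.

Answer: +4

Work:
  0 +2≡2 +2≡4 +3≡0 +4≡4  (mod 7)
⟦path⟧: +4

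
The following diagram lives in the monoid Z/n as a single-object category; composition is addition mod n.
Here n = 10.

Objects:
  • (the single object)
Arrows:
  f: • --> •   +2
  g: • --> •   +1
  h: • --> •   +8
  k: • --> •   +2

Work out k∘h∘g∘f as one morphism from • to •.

Answer: +3

Trace:
  0 +2≡2 +1≡3 +8≡1 +2≡3  (mod 10)
result: +3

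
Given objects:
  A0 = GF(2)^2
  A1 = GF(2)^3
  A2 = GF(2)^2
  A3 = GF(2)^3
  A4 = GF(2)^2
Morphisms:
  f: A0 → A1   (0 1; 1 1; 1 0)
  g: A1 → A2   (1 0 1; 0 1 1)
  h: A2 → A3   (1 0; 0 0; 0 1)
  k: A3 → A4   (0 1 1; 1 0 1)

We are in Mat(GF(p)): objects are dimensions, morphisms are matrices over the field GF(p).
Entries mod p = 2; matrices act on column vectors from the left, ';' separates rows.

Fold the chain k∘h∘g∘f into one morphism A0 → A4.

  e0=[1,0] f→[0,1,1] g→[1,0] h→[1,0,0] k→[0,1]
  e1=[0,1] f→[1,1,0] g→[1,1] h→[1,0,1] k→[1,0]
⟦path⟧: (0 1; 1 0)

Answer: (0 1; 1 0)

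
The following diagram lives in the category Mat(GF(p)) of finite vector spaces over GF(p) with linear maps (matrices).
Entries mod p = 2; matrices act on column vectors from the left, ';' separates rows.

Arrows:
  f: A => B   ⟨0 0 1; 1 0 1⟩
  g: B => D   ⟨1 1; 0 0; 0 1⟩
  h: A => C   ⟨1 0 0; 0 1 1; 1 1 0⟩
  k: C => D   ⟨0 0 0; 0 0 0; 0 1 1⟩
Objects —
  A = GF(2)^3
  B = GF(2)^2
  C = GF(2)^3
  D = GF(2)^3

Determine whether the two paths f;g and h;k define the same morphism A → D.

1) trace f;g:
  e0=⟨1,0,0⟩ f=>⟨0,1⟩ g=>⟨1,0,1⟩
  e1=⟨0,1,0⟩ f=>⟨0,0⟩ g=>⟨0,0,0⟩
  e2=⟨0,0,1⟩ f=>⟨1,1⟩ g=>⟨0,0,1⟩
  composite₁ = ⟨1 0 0; 0 0 0; 1 0 1⟩
2) trace h;k:
  e0=⟨1,0,0⟩ h=>⟨1,0,1⟩ k=>⟨0,0,1⟩
  e1=⟨0,1,0⟩ h=>⟨0,1,1⟩ k=>⟨0,0,0⟩
  e2=⟨0,0,1⟩ h=>⟨0,1,0⟩ k=>⟨0,0,1⟩
  composite₂ = ⟨0 0 0; 0 0 0; 1 0 1⟩
Equal? distinct morphisms ✗

Answer: DOES NOT COMMUTE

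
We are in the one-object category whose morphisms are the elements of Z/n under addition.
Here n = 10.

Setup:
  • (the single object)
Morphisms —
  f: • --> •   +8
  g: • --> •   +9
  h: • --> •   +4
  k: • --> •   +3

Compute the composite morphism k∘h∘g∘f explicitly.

  0 +8≡8 +9≡7 +4≡1 +3≡4  (mod 10)
result: +4

Answer: +4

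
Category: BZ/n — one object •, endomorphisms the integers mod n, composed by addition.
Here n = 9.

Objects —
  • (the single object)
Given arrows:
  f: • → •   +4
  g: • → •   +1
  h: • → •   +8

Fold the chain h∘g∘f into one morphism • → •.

Answer: +4

Work:
  0 +4≡4 +1≡5 +8≡4  (mod 9)
⟦path⟧: +4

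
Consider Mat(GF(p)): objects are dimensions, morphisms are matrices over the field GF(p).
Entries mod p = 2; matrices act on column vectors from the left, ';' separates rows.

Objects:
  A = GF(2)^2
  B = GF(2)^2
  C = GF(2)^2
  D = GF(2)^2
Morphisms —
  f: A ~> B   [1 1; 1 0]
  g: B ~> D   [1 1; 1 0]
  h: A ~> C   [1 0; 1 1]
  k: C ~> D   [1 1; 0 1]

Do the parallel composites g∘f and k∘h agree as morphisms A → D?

1) trace f;g:
  e0=(1,0) f~>(1,1) g~>(0,1)
  e1=(0,1) f~>(1,0) g~>(1,1)
  ⟦path⟧₁ = [0 1; 1 1]
2) trace h;k:
  e0=(1,0) h~>(1,1) k~>(0,1)
  e1=(0,1) h~>(0,1) k~>(1,1)
  ⟦path⟧₂ = [0 1; 1 1]
Equal? equal; square commutes

Answer: COMMUTES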